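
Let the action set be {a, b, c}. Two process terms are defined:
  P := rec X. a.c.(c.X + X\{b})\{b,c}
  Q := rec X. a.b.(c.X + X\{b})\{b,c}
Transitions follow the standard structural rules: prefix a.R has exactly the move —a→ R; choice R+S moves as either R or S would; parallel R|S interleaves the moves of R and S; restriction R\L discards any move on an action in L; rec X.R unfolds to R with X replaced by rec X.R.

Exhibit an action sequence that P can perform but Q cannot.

ac

LTS(P): 4 reachable states
  p0 = rec X. a.c.(c.X + X\{b})\{b,c} → =a=> p1
  p1 = c.(c.(rec X. a.c.(c.X + X\{b})\{b,c}) + (rec X. a.c.(c.X + X\{b})\{b,c})\{b})\{b,c} → =c=> p2
  p2 = (c.(rec X. a.c.(c.X + X\{b})\{b,c}) + (rec X. a.c.(c.X + X\{b})\{b,c})\{b})\{b,c} → =a=> p3
  p3 = (c.(c.(rec X. a.c.(c.X + X\{b})\{b,c}) + (rec X. a.c.(c.X + X\{b})\{b,c})\{b})\{b,c})\{b}\{b,c} → ·
LTS(Q): 4 reachable states
  q0 = rec X. a.b.(c.X + X\{b})\{b,c} → =a=> q1
  q1 = b.(c.(rec X. a.b.(c.X + X\{b})\{b,c}) + (rec X. a.b.(c.X + X\{b})\{b,c})\{b})\{b,c} → =b=> q2
  q2 = (c.(rec X. a.b.(c.X + X\{b})\{b,c}) + (rec X. a.b.(c.X + X\{b})\{b,c})\{b})\{b,c} → =a=> q3
  q3 = (b.(c.(rec X. a.b.(c.X + X\{b})\{b,c}) + (rec X. a.b.(c.X + X\{b})\{b,c})\{b})\{b,c})\{b}\{b,c} → ·
Executing ac from P (initial set {p0}):
  after a @ step 1: {p1}
  after c @ step 2: {p2}
  ✓ P
Executing ac from Q (initial set {q0}):
  after a @ step 1: {q1}
  after c @ step 2: ∅  — Q cannot continue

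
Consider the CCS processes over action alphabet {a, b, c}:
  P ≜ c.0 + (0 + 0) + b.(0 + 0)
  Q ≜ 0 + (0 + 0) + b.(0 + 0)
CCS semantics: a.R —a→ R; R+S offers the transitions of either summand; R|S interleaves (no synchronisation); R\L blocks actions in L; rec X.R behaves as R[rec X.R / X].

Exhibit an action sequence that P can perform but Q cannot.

c

P's transition system — 3 states:
  u0 = c.0 + (0 + 0) + b.(0 + 0) ⊢ =b=> u1, =c=> u2
  u1 = 0 + 0 ⊢ deadlocked
  u2 = 0 ⊢ deadlocked
Q's transition system — 2 states:
  v0 = 0 + (0 + 0) + b.(0 + 0) ⊢ =b=> v1
  v1 = 0 + 0 ⊢ deadlocked
Executing c from P (initial set {u0}):
  after c @ step 1: {u2}
  P completes σ.
Executing c from Q (initial set {v0}):
  after c @ step 1: ∅  — Q cannot continue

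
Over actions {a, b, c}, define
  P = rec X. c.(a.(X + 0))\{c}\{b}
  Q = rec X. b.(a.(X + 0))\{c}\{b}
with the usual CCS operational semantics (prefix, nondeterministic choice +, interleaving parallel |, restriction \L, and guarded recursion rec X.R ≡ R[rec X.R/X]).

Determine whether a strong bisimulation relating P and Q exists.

NO

LTS(P): 3 reachable states
  u0 = rec X. c.(a.(X + 0))\{c}\{b} has moves -c-> u1
  u1 = (a.((rec X. c.(a.(X + 0))\{c}\{b}) + 0))\{c}\{b} has moves -a-> u2
  u2 = ((rec X. c.(a.(X + 0))\{c}\{b}) + 0)\{c}\{b} has moves ·
LTS(Q): 3 reachable states
  v0 = rec X. b.(a.(X + 0))\{c}\{b} has moves -b-> v1
  v1 = (a.((rec X. b.(a.(X + 0))\{c}\{b}) + 0))\{c}\{b} has moves -a-> v2
  v2 = ((rec X. b.(a.(X + 0))\{c}\{b}) + 0)\{c}\{b} has moves ·
Bisimilarity quotient blocks:
  B0 = {u0}
  B1 = {u1, v1}
  B2 = {u2, v2}
  B3 = {v0}
u0 ∈ B0, v0 ∈ B3 → different blocks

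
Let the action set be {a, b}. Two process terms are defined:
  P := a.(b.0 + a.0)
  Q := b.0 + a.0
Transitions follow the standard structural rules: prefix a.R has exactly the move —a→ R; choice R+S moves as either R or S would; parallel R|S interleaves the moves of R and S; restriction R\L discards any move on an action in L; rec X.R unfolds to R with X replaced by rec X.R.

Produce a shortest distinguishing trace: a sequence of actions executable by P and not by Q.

Reachable graph of P (3 states):
  s0 = a.(b.0 + a.0) :: --a--▸ s1
  s1 = b.0 + a.0 :: --a--▸ s2, --b--▸ s2
  s2 = 0 :: ∅
Reachable graph of Q (2 states):
  t0 = b.0 + a.0 :: --a--▸ t1, --b--▸ t1
  t1 = 0 :: ∅
Run σ = ⟨aa⟩ on P: start {s0}
  [1] a ⇒ {s1}
  [2] a ⇒ {s2}
  ✓ P
Run σ = ⟨aa⟩ on Q: start {t0}
  [1] a ⇒ {t1}
  [2] a ⇒ no successor for Q

aa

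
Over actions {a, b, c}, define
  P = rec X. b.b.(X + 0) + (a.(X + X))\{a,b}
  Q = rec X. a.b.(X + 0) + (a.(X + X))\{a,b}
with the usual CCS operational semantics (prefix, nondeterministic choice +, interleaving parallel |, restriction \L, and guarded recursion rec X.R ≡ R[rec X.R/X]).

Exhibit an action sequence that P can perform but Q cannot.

Reachable graph of P (3 states):
  m0 = rec X. b.b.(X + 0) + (a.(X + X))\{a,b} | —b→ m1
  m1 = b.((rec X. b.b.(X + 0) + (a.(X + X))\{a,b}) + 0) | —b→ m2
  m2 = (rec X. b.b.(X + 0) + (a.(X + X))\{a,b}) + 0 | —b→ m1
Reachable graph of Q (3 states):
  n0 = rec X. a.b.(X + 0) + (a.(X + X))\{a,b} | —a→ n1
  n1 = b.((rec X. a.b.(X + 0) + (a.(X + X))\{a,b}) + 0) | —b→ n2
  n2 = (rec X. a.b.(X + 0) + (a.(X + X))\{a,b}) + 0 | —a→ n1
Run σ = ⟨b⟩ on P: start {m0}
  after b @ step 1: {m1}
  ✓ P
Run σ = ⟨b⟩ on Q: start {n0}
  after b @ step 1: no successor for Q

b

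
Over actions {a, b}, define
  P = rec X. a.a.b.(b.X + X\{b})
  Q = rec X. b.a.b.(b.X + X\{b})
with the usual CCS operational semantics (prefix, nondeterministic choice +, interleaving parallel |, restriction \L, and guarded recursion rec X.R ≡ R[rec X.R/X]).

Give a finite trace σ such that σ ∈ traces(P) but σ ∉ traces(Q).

P's transition system — 6 states:
  m0 = rec X. a.a.b.(b.X + X\{b}) | —a→ m1
  m1 = a.b.(b.(rec X. a.a.b.(b.X + X\{b})) + (rec X. a.a.b.(b.X + X\{b}))\{b}) | —a→ m2
  m2 = b.(b.(rec X. a.a.b.(b.X + X\{b})) + (rec X. a.a.b.(b.X + X\{b}))\{b}) | —b→ m3
  m3 = b.(rec X. a.a.b.(b.X + X\{b})) + (rec X. a.a.b.(b.X + X\{b}))\{b} | —a→ m4, —b→ m0
  m4 = (a.b.(b.(rec X. a.a.b.(b.X + X\{b})) + (rec X. a.a.b.(b.X + X\{b}))\{b}))\{b} | —a→ m5
  m5 = (b.(b.(rec X. a.a.b.(b.X + X\{b})) + (rec X. a.a.b.(b.X + X\{b}))\{b}))\{b} | stopped
Q's transition system — 4 states:
  n0 = rec X. b.a.b.(b.X + X\{b}) | —b→ n1
  n1 = a.b.(b.(rec X. b.a.b.(b.X + X\{b})) + (rec X. b.a.b.(b.X + X\{b}))\{b}) | —a→ n2
  n2 = b.(b.(rec X. b.a.b.(b.X + X\{b})) + (rec X. b.a.b.(b.X + X\{b}))\{b}) | —b→ n3
  n3 = b.(rec X. b.a.b.(b.X + X\{b})) + (rec X. b.a.b.(b.X + X\{b}))\{b} | —b→ n0
Trace ⟨a⟩ through P, begin at {m0}:
  [1] a ⇒ {m1}
  ✓ P
Trace ⟨a⟩ through Q, begin at {n0}:
  [1] a ⇒ ∅  — Q cannot continue

a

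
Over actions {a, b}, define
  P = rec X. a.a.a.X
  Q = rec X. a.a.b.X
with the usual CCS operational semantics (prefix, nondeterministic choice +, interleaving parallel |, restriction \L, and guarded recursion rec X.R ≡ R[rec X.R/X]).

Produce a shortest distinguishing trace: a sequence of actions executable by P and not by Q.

aaa

P's transition system — 3 states:
  p0 = rec X. a.a.a.X | =a=> p1
  p1 = a.a.(rec X. a.a.a.X) | =a=> p2
  p2 = a.(rec X. a.a.a.X) | =a=> p0
Q's transition system — 3 states:
  q0 = rec X. a.a.b.X | =a=> q1
  q1 = a.b.(rec X. a.a.b.X) | =a=> q2
  q2 = b.(rec X. a.a.b.X) | =b=> q0
Trace ⟨aaa⟩ through P, begin at {p0}:
  [1] a ⇒ {p1}
  [2] a ⇒ {p2}
  [3] a ⇒ {p0}
  P completes σ.
Trace ⟨aaa⟩ through Q, begin at {q0}:
  [1] a ⇒ {q1}
  [2] a ⇒ {q2}
  [3] a ⇒ no successor for Q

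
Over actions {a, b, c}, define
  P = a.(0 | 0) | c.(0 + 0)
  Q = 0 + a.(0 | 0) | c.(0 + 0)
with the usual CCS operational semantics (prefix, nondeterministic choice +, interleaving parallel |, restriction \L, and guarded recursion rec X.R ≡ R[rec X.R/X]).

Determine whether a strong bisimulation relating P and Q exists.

Reachable graph of P (4 states):
  m0 = a.(0 | 0) | c.(0 + 0) ⊢ ··a··> m1, ··c··> m2
  m1 = 0 | 0 | c.(0 + 0) ⊢ ··c··> m3
  m2 = a.(0 | 0) | (0 + 0) ⊢ ··a··> m3
  m3 = 0 | 0 | (0 + 0) ⊢ ·
Reachable graph of Q (4 states):
  n0 = 0 + a.(0 | 0) | c.(0 + 0) ⊢ ··a··> n1, ··c··> n2
  n1 = 0 | 0 | c.(0 + 0) ⊢ ··c··> n3
  n2 = a.(0 | 0) | (0 + 0) ⊢ ··a··> n3
  n3 = 0 | 0 | (0 + 0) ⊢ ·
Bisimilarity quotient blocks:
  B0 = {m0, n0}
  B1 = {m1, n1}
  B2 = {m3, n3}
  B3 = {m2, n2}
m0 ∈ B0, n0 ∈ B0 → same block

YES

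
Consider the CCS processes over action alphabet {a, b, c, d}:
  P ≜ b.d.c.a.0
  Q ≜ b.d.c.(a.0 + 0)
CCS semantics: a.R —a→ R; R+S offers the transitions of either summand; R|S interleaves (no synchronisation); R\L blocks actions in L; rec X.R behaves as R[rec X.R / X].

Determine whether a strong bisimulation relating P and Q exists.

Reachable graph of P (5 states):
  s0 = b.d.c.a.0 → —b→ s1
  s1 = d.c.a.0 → —d→ s2
  s2 = c.a.0 → —c→ s3
  s3 = a.0 → —a→ s4
  s4 = 0 → deadlocked
Reachable graph of Q (5 states):
  t0 = b.d.c.(a.0 + 0) → —b→ t1
  t1 = d.c.(a.0 + 0) → —d→ t2
  t2 = c.(a.0 + 0) → —c→ t3
  t3 = a.0 + 0 → —a→ t4
  t4 = 0 → deadlocked
Partition-refinement fixed point:
  B0 = {s0, t0}
  B1 = {s1, t1}
  B2 = {s2, t2}
  B3 = {s3, t3}
  B4 = {s4, t4}
s0 ∈ B0, t0 ∈ B0 → same block

YES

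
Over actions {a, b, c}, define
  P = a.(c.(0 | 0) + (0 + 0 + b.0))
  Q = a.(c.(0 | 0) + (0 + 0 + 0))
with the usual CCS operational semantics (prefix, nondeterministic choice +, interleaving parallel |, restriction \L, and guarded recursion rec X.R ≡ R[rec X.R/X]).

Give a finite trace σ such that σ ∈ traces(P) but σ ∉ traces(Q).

ab

LTS(P): 4 reachable states
  m0 = a.(c.(0 | 0) + (0 + 0 + b.0)) :: =a=> m1
  m1 = c.(0 | 0) + (0 + 0 + b.0) :: =b=> m2, =c=> m3
  m2 = 0 :: stopped
  m3 = 0 | 0 :: stopped
LTS(Q): 3 reachable states
  n0 = a.(c.(0 | 0) + (0 + 0 + 0)) :: =a=> n1
  n1 = c.(0 | 0) + (0 + 0 + 0) :: =c=> n2
  n2 = 0 | 0 :: stopped
Executing ab from P (initial set {m0}):
  [1] a ⇒ {m1}
  [2] b ⇒ {m2}
  ✓ P
Executing ab from Q (initial set {n0}):
  [1] a ⇒ {n1}
  [2] b ⇒ ∅  — Q cannot continue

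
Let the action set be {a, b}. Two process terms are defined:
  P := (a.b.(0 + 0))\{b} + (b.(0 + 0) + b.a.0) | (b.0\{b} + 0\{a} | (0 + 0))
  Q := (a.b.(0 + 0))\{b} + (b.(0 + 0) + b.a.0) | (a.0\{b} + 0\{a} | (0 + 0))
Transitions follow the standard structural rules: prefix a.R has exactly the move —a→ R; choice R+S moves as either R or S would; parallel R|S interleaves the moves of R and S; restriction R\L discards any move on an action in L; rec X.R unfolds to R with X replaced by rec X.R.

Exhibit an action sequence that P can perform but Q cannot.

Reachable graph of P (9 states):
  u0 = (a.b.(0 + 0))\{b} + (b.(0 + 0) + b.a.0) | (b.0\{b} + 0\{a} | (0 + 0)) has moves -a-> u1, -b-> u2, -b-> u3, -b-> u4
  u1 = (b.(0 + 0))\{b} has moves ·
  u2 = (0 + 0) | (b.0\{b} + 0\{a} | (0 + 0)) has moves -b-> u5
  u3 = (b.(0 + 0) + b.a.0) | 0\{b} has moves -b-> u5, -b-> u6
  u4 = a.0 | (b.0\{b} + 0\{a} | (0 + 0)) has moves -a-> u7, -b-> u6
  u5 = (0 + 0) | 0\{b} has moves ·
  u6 = a.0 | 0\{b} has moves -a-> u8
  u7 = 0 | (b.0\{b} + 0\{a} | (0 + 0)) has moves -b-> u8
  u8 = 0 | 0\{b} has moves ·
Reachable graph of Q (9 states):
  v0 = (a.b.(0 + 0))\{b} + (b.(0 + 0) + b.a.0) | (a.0\{b} + 0\{a} | (0 + 0)) has moves -a-> v1, -a-> v2, -b-> v3, -b-> v4
  v1 = (b.(0 + 0) + b.a.0) | 0\{b} has moves -b-> v5, -b-> v6
  v2 = (b.(0 + 0))\{b} has moves ·
  v3 = (0 + 0) | (a.0\{b} + 0\{a} | (0 + 0)) has moves -a-> v5
  v4 = a.0 | (a.0\{b} + 0\{a} | (0 + 0)) has moves -a-> v6, -a-> v7
  v5 = (0 + 0) | 0\{b} has moves ·
  v6 = a.0 | 0\{b} has moves -a-> v8
  v7 = 0 | (a.0\{b} + 0\{a} | (0 + 0)) has moves -a-> v8
  v8 = 0 | 0\{b} has moves ·
Trace ⟨bb⟩ through P, begin at {u0}:
  [1] b ⇒ {u2, u3, u4}
  [2] b ⇒ {u5, u6}
  — P admits the full trace.
Trace ⟨bb⟩ through Q, begin at {v0}:
  [1] b ⇒ {v3, v4}
  [2] b ⇒ ∅  — Q cannot continue

bb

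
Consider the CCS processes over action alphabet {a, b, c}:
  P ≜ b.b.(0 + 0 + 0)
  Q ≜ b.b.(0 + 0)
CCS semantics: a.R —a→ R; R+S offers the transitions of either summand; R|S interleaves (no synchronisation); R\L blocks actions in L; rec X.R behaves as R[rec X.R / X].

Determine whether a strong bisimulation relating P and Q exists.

bisimilar

P's transition system — 3 states:
  m0 = b.b.(0 + 0 + 0) has moves =b=> m1
  m1 = b.(0 + 0 + 0) has moves =b=> m2
  m2 = 0 + 0 + 0 has moves ·
Q's transition system — 3 states:
  n0 = b.b.(0 + 0) has moves =b=> n1
  n1 = b.(0 + 0) has moves =b=> n2
  n2 = 0 + 0 has moves ·
Coarsest stable partition (strong bisimilarity classes):
  B0 = {m0, n0}
  B1 = {m1, n1}
  B2 = {m2, n2}
m0 ∈ B0, n0 ∈ B0 → same block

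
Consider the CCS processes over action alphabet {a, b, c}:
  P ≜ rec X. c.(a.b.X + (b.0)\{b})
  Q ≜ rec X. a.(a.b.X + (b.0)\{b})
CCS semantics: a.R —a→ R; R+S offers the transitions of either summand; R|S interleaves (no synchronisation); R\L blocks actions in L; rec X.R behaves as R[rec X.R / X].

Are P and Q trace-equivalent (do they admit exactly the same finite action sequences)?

NO — witness ⟨c⟩

Reachable graph of P (3 states):
  p0 = rec X. c.(a.b.X + (b.0)\{b}) | --c--▸ p1
  p1 = a.b.(rec X. c.(a.b.X + (b.0)\{b})) + (b.0)\{b} | --a--▸ p2
  p2 = b.(rec X. c.(a.b.X + (b.0)\{b})) | --b--▸ p0
Reachable graph of Q (3 states):
  q0 = rec X. a.(a.b.X + (b.0)\{b}) | --a--▸ q1
  q1 = a.b.(rec X. a.(a.b.X + (b.0)\{b})) + (b.0)\{b} | --a--▸ q2
  q2 = b.(rec X. a.(a.b.X + (b.0)\{b})) | --b--▸ q0
Executing c from P (initial set {p0}):
  step 1 (c): {p1}
  P completes σ.
Executing c from Q (initial set {q0}):
  step 1 (c): ∅  — Q cannot continue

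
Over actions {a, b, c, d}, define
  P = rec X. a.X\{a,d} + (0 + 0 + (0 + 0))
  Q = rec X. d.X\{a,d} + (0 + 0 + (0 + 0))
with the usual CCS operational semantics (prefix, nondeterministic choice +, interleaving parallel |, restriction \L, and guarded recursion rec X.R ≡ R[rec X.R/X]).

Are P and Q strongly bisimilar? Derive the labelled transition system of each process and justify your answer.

P's transition system — 2 states:
  p0 = rec X. a.X\{a,d} + (0 + 0 + (0 + 0)) has moves =a=> p1
  p1 = (rec X. a.X\{a,d} + (0 + 0 + (0 + 0)))\{a,d} has moves deadlocked
Q's transition system — 2 states:
  q0 = rec X. d.X\{a,d} + (0 + 0 + (0 + 0)) has moves =d=> q1
  q1 = (rec X. d.X\{a,d} + (0 + 0 + (0 + 0)))\{a,d} has moves deadlocked
Bisimilarity quotient blocks:
  B0 = {p0}
  B1 = {p1, q1}
  B2 = {q0}
p0 ∈ B0, q0 ∈ B2 → different blocks

NO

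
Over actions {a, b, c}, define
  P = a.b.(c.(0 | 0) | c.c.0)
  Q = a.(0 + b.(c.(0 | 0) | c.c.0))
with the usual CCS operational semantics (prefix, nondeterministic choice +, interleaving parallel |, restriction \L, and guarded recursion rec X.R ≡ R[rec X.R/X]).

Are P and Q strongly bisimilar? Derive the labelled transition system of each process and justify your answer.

P's transition system — 8 states:
  p0 = a.b.(c.(0 | 0) | c.c.0) ⊢ --a--▸ p1
  p1 = b.(c.(0 | 0) | c.c.0) ⊢ --b--▸ p2
  p2 = c.(0 | 0) | c.c.0 ⊢ --c--▸ p3, --c--▸ p4
  p3 = 0 | 0 | c.c.0 ⊢ --c--▸ p5
  p4 = c.(0 | 0) | c.0 ⊢ --c--▸ p5, --c--▸ p6
  p5 = 0 | 0 | c.0 ⊢ --c--▸ p7
  p6 = c.(0 | 0) | 0 ⊢ --c--▸ p7
  p7 = 0 | 0 | 0 ⊢ (no moves)
Q's transition system — 8 states:
  q0 = a.(0 + b.(c.(0 | 0) | c.c.0)) ⊢ --a--▸ q1
  q1 = 0 + b.(c.(0 | 0) | c.c.0) ⊢ --b--▸ q2
  q2 = c.(0 | 0) | c.c.0 ⊢ --c--▸ q3, --c--▸ q4
  q3 = 0 | 0 | c.c.0 ⊢ --c--▸ q5
  q4 = c.(0 | 0) | c.0 ⊢ --c--▸ q5, --c--▸ q6
  q5 = 0 | 0 | c.0 ⊢ --c--▸ q7
  q6 = c.(0 | 0) | 0 ⊢ --c--▸ q7
  q7 = 0 | 0 | 0 ⊢ (no moves)
Coarsest stable partition (strong bisimilarity classes):
  B0 = {p0, q0}
  B1 = {p1, q1}
  B2 = {p2, q2}
  B3 = {p3, p4, q3, q4}
  B4 = {p5, p6, q5, q6}
  B5 = {p7, q7}
p0 ∈ B0, q0 ∈ B0 → same block

YES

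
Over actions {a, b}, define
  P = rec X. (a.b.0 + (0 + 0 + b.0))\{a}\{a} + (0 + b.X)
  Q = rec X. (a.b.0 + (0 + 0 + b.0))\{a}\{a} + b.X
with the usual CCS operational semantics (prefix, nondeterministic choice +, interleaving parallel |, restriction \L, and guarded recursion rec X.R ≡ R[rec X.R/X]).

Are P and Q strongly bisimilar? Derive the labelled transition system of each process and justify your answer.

bisimilar

P's transition system — 2 states:
  s0 = rec X. (a.b.0 + (0 + 0 + b.0))\{a}\{a} + (0 + b.X) | —b→ s0, —b→ s1
  s1 = 0\{a}\{a} | ∅
Q's transition system — 2 states:
  t0 = rec X. (a.b.0 + (0 + 0 + b.0))\{a}\{a} + b.X | —b→ t0, —b→ t1
  t1 = 0\{a}\{a} | ∅
Coarsest stable partition (strong bisimilarity classes):
  B0 = {s0, t0}
  B1 = {s1, t1}
s0 ∈ B0, t0 ∈ B0 → same block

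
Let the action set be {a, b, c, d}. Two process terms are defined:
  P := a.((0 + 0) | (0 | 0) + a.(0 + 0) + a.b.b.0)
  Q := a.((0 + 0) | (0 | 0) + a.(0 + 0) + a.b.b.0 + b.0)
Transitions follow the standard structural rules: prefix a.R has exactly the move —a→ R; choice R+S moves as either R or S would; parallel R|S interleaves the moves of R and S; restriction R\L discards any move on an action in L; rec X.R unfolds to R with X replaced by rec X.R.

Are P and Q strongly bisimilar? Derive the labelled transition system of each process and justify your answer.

Reachable graph of P (6 states):
  m0 = a.((0 + 0) | (0 | 0) + a.(0 + 0) + a.b.b.0) :: -a-> m1
  m1 = (0 + 0) | (0 | 0) + a.(0 + 0) + a.b.b.0 :: -a-> m2, -a-> m3
  m2 = 0 + 0 :: ∅
  m3 = b.b.0 :: -b-> m4
  m4 = b.0 :: -b-> m5
  m5 = 0 :: ∅
Reachable graph of Q (6 states):
  n0 = a.((0 + 0) | (0 | 0) + a.(0 + 0) + a.b.b.0 + b.0) :: -a-> n1
  n1 = (0 + 0) | (0 | 0) + a.(0 + 0) + a.b.b.0 + b.0 :: -a-> n2, -a-> n3, -b-> n4
  n2 = 0 + 0 :: ∅
  n3 = b.b.0 :: -b-> n5
  n4 = 0 :: ∅
  n5 = b.0 :: -b-> n4
Bisimilarity quotient blocks:
  B0 = {m0}
  B1 = {m1}
  B2 = {m2, m5, n2, n4}
  B3 = {m3, n3}
  B4 = {m4, n5}
  B5 = {n0}
  B6 = {n1}
m0 ∈ B0, n0 ∈ B5 → different blocks

not bisimilar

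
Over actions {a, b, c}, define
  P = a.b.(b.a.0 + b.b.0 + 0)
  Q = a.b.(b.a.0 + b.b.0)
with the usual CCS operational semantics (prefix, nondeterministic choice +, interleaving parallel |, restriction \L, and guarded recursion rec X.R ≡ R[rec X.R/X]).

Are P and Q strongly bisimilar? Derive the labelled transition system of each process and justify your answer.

P's transition system — 6 states:
  u0 = a.b.(b.a.0 + b.b.0 + 0) :: —a→ u1
  u1 = b.(b.a.0 + b.b.0 + 0) :: —b→ u2
  u2 = b.a.0 + b.b.0 + 0 :: —b→ u3, —b→ u4
  u3 = a.0 :: —a→ u5
  u4 = b.0 :: —b→ u5
  u5 = 0 :: deadlocked
Q's transition system — 6 states:
  v0 = a.b.(b.a.0 + b.b.0) :: —a→ v1
  v1 = b.(b.a.0 + b.b.0) :: —b→ v2
  v2 = b.a.0 + b.b.0 :: —b→ v3, —b→ v4
  v3 = a.0 :: —a→ v5
  v4 = b.0 :: —b→ v5
  v5 = 0 :: deadlocked
Coarsest stable partition (strong bisimilarity classes):
  B0 = {u0, v0}
  B1 = {u1, v1}
  B2 = {u2, v2}
  B3 = {u3, v3}
  B4 = {u5, v5}
  B5 = {u4, v4}
u0 ∈ B0, v0 ∈ B0 → same block

P ~ Q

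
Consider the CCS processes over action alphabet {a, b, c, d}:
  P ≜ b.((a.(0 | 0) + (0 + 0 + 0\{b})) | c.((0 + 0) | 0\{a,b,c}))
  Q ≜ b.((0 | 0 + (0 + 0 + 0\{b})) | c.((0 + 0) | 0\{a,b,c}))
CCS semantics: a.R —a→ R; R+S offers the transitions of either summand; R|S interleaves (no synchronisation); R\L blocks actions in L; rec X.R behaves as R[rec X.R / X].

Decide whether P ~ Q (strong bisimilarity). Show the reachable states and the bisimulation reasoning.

P ≁ Q

LTS(P): 5 reachable states
  u0 = b.((a.(0 | 0) + (0 + 0 + 0\{b})) | c.((0 + 0) | 0\{a,b,c})) ⊢ -b-> u1
  u1 = (a.(0 | 0) + (0 + 0 + 0\{b})) | c.((0 + 0) | 0\{a,b,c}) ⊢ -a-> u2, -c-> u3
  u2 = 0 | 0 | c.((0 + 0) | 0\{a,b,c}) ⊢ -c-> u4
  u3 = (a.(0 | 0) + (0 + 0 + 0\{b})) | ((0 + 0) | 0\{a,b,c}) ⊢ -a-> u4
  u4 = 0 | 0 | ((0 + 0) | 0\{a,b,c}) ⊢ ∅
LTS(Q): 3 reachable states
  v0 = b.((0 | 0 + (0 + 0 + 0\{b})) | c.((0 + 0) | 0\{a,b,c})) ⊢ -b-> v1
  v1 = (0 | 0 + (0 + 0 + 0\{b})) | c.((0 + 0) | 0\{a,b,c}) ⊢ -c-> v2
  v2 = (0 | 0 + (0 + 0 + 0\{b})) | ((0 + 0) | 0\{a,b,c}) ⊢ ∅
Coarsest stable partition (strong bisimilarity classes):
  B0 = {u0}
  B1 = {u1}
  B2 = {u3}
  B3 = {u4, v2}
  B4 = {u2, v1}
  B5 = {v0}
u0 ∈ B0, v0 ∈ B5 → different blocks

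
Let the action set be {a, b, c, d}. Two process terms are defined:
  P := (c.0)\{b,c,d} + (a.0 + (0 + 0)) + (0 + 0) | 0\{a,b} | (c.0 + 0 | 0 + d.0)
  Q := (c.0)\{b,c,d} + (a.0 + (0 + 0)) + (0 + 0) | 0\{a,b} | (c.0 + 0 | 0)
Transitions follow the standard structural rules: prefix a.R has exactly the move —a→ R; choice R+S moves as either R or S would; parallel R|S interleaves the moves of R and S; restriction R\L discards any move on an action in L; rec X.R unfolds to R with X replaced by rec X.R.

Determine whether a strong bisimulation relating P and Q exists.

P's transition system — 3 states:
  s0 = (c.0)\{b,c,d} + (a.0 + (0 + 0)) + (0 + 0) | 0\{a,b} | (c.0 + 0 | 0 + d.0) :: —a→ s1, —c→ s2, —d→ s2
  s1 = 0 :: ·
  s2 = (0 + 0) | 0\{a,b} | 0 :: ·
Q's transition system — 3 states:
  t0 = (c.0)\{b,c,d} + (a.0 + (0 + 0)) + (0 + 0) | 0\{a,b} | (c.0 + 0 | 0) :: —a→ t1, —c→ t2
  t1 = 0 :: ·
  t2 = (0 + 0) | 0\{a,b} | 0 :: ·
Bisimilarity quotient blocks:
  B0 = {s0}
  B1 = {s1, s2, t1, t2}
  B2 = {t0}
s0 ∈ B0, t0 ∈ B2 → different blocks

not bisimilar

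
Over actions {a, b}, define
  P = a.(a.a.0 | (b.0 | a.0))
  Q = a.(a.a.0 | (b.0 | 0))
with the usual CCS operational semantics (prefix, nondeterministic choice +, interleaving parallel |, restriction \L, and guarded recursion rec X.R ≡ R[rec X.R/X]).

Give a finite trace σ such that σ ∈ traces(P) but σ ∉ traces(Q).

aaaa

Reachable graph of P (13 states):
  m0 = a.(a.a.0 | (b.0 | a.0)) | =a=> m1
  m1 = a.a.0 | (b.0 | a.0) | =a=> m2, =a=> m3, =b=> m4
  m2 = a.0 | (b.0 | a.0) | =a=> m5, =a=> m6, =b=> m7
  m3 = a.a.0 | (b.0 | 0) | =a=> m6, =b=> m8
  m4 = a.a.0 | (0 | a.0) | =a=> m7, =a=> m8
  m5 = 0 | (b.0 | a.0) | =a=> m9, =b=> m10
  m6 = a.0 | (b.0 | 0) | =a=> m9, =b=> m11
  m7 = a.0 | (0 | a.0) | =a=> m10, =a=> m11
  m8 = a.a.0 | (0 | 0) | =a=> m11
  m9 = 0 | (b.0 | 0) | =b=> m12
  m10 = 0 | (0 | a.0) | =a=> m12
  m11 = a.0 | (0 | 0) | =a=> m12
  m12 = 0 | (0 | 0) | stopped
Reachable graph of Q (7 states):
  n0 = a.(a.a.0 | (b.0 | 0)) | =a=> n1
  n1 = a.a.0 | (b.0 | 0) | =a=> n2, =b=> n3
  n2 = a.0 | (b.0 | 0) | =a=> n4, =b=> n5
  n3 = a.a.0 | (0 | 0) | =a=> n5
  n4 = 0 | (b.0 | 0) | =b=> n6
  n5 = a.0 | (0 | 0) | =a=> n6
  n6 = 0 | (0 | 0) | stopped
Trace ⟨aaaa⟩ through P, begin at {m0}:
  after a @ step 1: {m1}
  after a @ step 2: {m2, m3}
  after a @ step 3: {m5, m6}
  after a @ step 4: {m9}
  P completes σ.
Trace ⟨aaaa⟩ through Q, begin at {n0}:
  after a @ step 1: {n1}
  after a @ step 2: {n2}
  after a @ step 3: {n4}
  after a @ step 4: ∅  — Q cannot continue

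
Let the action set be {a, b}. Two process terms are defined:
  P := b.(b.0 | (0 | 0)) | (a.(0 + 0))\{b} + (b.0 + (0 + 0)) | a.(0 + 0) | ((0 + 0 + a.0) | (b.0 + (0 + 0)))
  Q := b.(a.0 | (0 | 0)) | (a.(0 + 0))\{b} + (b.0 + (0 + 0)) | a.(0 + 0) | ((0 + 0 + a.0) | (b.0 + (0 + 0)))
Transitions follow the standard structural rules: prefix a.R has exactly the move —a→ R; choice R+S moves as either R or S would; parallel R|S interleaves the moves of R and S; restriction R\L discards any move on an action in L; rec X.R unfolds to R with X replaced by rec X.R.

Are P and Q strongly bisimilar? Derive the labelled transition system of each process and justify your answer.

not bisimilar

Reachable graph of P (21 states):
  p0 = b.(b.0 | (0 | 0)) | (a.(0 + 0))\{b} + (b.0 + (0 + 0)) | a.(0 + 0) | ((0 + 0 + a.0) | (b.0 + (0 + 0))) | -a-> p1, -a-> p2, -a-> p3, -b-> p4, -b-> p5, -b-> p6
  p1 = (b.0 + (0 + 0)) | (0 + 0) | ((0 + 0 + a.0) | (b.0 + (0 + 0))) | -a-> p7, -b-> p8, -b-> p9
  p2 = (b.0 + (0 + 0)) | a.(0 + 0) | (0 | (b.0 + (0 + 0))) | -a-> p7, -b-> p10, -b-> p11
  p3 = b.(b.0 | (0 | 0)) | (0 + 0)\{b} | -b-> p12
  p4 = (b.0 + (0 + 0)) | a.(0 + 0) | ((0 + 0 + a.0) | 0) | -a-> p10, -a-> p8, -b-> p13
  p5 = 0 | a.(0 + 0) | ((0 + 0 + a.0) | (b.0 + (0 + 0))) | -a-> p11, -a-> p9, -b-> p13
  p6 = b.0 | (0 | 0) | (a.(0 + 0))\{b} | -a-> p12, -b-> p14
  p7 = (b.0 + (0 + 0)) | (0 + 0) | (0 | (b.0 + (0 + 0))) | -b-> p15, -b-> p16
  p8 = (b.0 + (0 + 0)) | (0 + 0) | ((0 + 0 + a.0) | 0) | -a-> p15, -b-> p17
  p9 = 0 | (0 + 0) | ((0 + 0 + a.0) | (b.0 + (0 + 0))) | -a-> p16, -b-> p17
  p10 = (b.0 + (0 + 0)) | a.(0 + 0) | (0 | 0) | -a-> p15, -b-> p18
  p11 = 0 | a.(0 + 0) | (0 | (b.0 + (0 + 0))) | -a-> p16, -b-> p18
  p12 = b.0 | (0 | 0) | (0 + 0)\{b} | -b-> p19
  p13 = 0 | a.(0 + 0) | ((0 + 0 + a.0) | 0) | -a-> p17, -a-> p18
  p14 = 0 | (0 | 0) | (a.(0 + 0))\{b} | -a-> p19
  p15 = (b.0 + (0 + 0)) | (0 + 0) | (0 | 0) | -b-> p20
  p16 = 0 | (0 + 0) | (0 | (b.0 + (0 + 0))) | -b-> p20
  p17 = 0 | (0 + 0) | ((0 + 0 + a.0) | 0) | -a-> p20
  p18 = 0 | a.(0 + 0) | (0 | 0) | -a-> p20
  p19 = 0 | (0 | 0) | (0 + 0)\{b} | (no moves)
  p20 = 0 | (0 + 0) | (0 | 0) | (no moves)
Reachable graph of Q (21 states):
  q0 = b.(a.0 | (0 | 0)) | (a.(0 + 0))\{b} + (b.0 + (0 + 0)) | a.(0 + 0) | ((0 + 0 + a.0) | (b.0 + (0 + 0))) | -a-> q1, -a-> q2, -a-> q3, -b-> q4, -b-> q5, -b-> q6
  q1 = (b.0 + (0 + 0)) | (0 + 0) | ((0 + 0 + a.0) | (b.0 + (0 + 0))) | -a-> q7, -b-> q8, -b-> q9
  q2 = (b.0 + (0 + 0)) | a.(0 + 0) | (0 | (b.0 + (0 + 0))) | -a-> q7, -b-> q10, -b-> q11
  q3 = b.(a.0 | (0 | 0)) | (0 + 0)\{b} | -b-> q12
  q4 = (b.0 + (0 + 0)) | a.(0 + 0) | ((0 + 0 + a.0) | 0) | -a-> q10, -a-> q8, -b-> q13
  q5 = 0 | a.(0 + 0) | ((0 + 0 + a.0) | (b.0 + (0 + 0))) | -a-> q11, -a-> q9, -b-> q13
  q6 = a.0 | (0 | 0) | (a.(0 + 0))\{b} | -a-> q12, -a-> q14
  q7 = (b.0 + (0 + 0)) | (0 + 0) | (0 | (b.0 + (0 + 0))) | -b-> q15, -b-> q16
  q8 = (b.0 + (0 + 0)) | (0 + 0) | ((0 + 0 + a.0) | 0) | -a-> q15, -b-> q17
  q9 = 0 | (0 + 0) | ((0 + 0 + a.0) | (b.0 + (0 + 0))) | -a-> q16, -b-> q17
  q10 = (b.0 + (0 + 0)) | a.(0 + 0) | (0 | 0) | -a-> q15, -b-> q18
  q11 = 0 | a.(0 + 0) | (0 | (b.0 + (0 + 0))) | -a-> q16, -b-> q18
  q12 = a.0 | (0 | 0) | (0 + 0)\{b} | -a-> q19
  q13 = 0 | a.(0 + 0) | ((0 + 0 + a.0) | 0) | -a-> q17, -a-> q18
  q14 = 0 | (0 | 0) | (a.(0 + 0))\{b} | -a-> q19
  q15 = (b.0 + (0 + 0)) | (0 + 0) | (0 | 0) | -b-> q20
  q16 = 0 | (0 + 0) | (0 | (b.0 + (0 + 0))) | -b-> q20
  q17 = 0 | (0 + 0) | ((0 + 0 + a.0) | 0) | -a-> q20
  q18 = 0 | a.(0 + 0) | (0 | 0) | -a-> q20
  q19 = 0 | (0 | 0) | (0 + 0)\{b} | (no moves)
  q20 = 0 | (0 + 0) | (0 | 0) | (no moves)
Partition-refinement fixed point:
  B0 = {p0}
  B1 = {p4, p5, q4, q5}
  B2 = {p13, q13, q6}
  B3 = {p14, p17, p18, q12, q14, q17, q18}
  B4 = {p19, p20, q19, q20}
  B5 = {p10, p11, p6, p8, p9, q10, q11, q8, q9}
  B6 = {p12, p15, p16, q15, q16}
  B7 = {p3, p7, q7}
  B8 = {p1, p2, q1, q2}
  B9 = {q0}
  B10 = {q3}
p0 ∈ B0, q0 ∈ B9 → different blocks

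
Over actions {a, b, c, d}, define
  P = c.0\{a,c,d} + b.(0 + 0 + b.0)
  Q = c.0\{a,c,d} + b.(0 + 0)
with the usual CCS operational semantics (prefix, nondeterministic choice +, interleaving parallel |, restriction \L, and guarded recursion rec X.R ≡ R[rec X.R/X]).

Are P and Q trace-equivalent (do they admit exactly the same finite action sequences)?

NO — witness ⟨bb⟩

P's transition system — 4 states:
  s0 = c.0\{a,c,d} + b.(0 + 0 + b.0) ⊢ --b--▸ s1, --c--▸ s2
  s1 = 0 + 0 + b.0 ⊢ --b--▸ s3
  s2 = 0\{a,c,d} ⊢ deadlocked
  s3 = 0 ⊢ deadlocked
Q's transition system — 3 states:
  t0 = c.0\{a,c,d} + b.(0 + 0) ⊢ --b--▸ t1, --c--▸ t2
  t1 = 0 + 0 ⊢ deadlocked
  t2 = 0\{a,c,d} ⊢ deadlocked
Run σ = ⟨bb⟩ on P: start {s0}
  step 1 (b): {s1}
  step 2 (b): {s3}
  ✓ P
Run σ = ⟨bb⟩ on Q: start {t0}
  step 1 (b): {t1}
  step 2 (b): no successor for Q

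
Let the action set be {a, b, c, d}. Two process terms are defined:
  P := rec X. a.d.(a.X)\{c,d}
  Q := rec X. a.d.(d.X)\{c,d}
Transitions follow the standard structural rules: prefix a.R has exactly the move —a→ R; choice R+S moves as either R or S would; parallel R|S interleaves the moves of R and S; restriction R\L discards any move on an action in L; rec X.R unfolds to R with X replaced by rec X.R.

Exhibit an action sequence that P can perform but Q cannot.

ada

LTS(P): 5 reachable states
  m0 = rec X. a.d.(a.X)\{c,d} ⊢ —a→ m1
  m1 = d.(a.(rec X. a.d.(a.X)\{c,d}))\{c,d} ⊢ —d→ m2
  m2 = (a.(rec X. a.d.(a.X)\{c,d}))\{c,d} ⊢ —a→ m3
  m3 = (rec X. a.d.(a.X)\{c,d})\{c,d} ⊢ —a→ m4
  m4 = (d.(a.(rec X. a.d.(a.X)\{c,d}))\{c,d})\{c,d} ⊢ ∅
LTS(Q): 3 reachable states
  n0 = rec X. a.d.(d.X)\{c,d} ⊢ —a→ n1
  n1 = d.(d.(rec X. a.d.(d.X)\{c,d}))\{c,d} ⊢ —d→ n2
  n2 = (d.(rec X. a.d.(d.X)\{c,d}))\{c,d} ⊢ ∅
Trace ⟨ada⟩ through P, begin at {m0}:
  after a @ step 1: {m1}
  after d @ step 2: {m2}
  after a @ step 3: {m3}
  P completes σ.
Trace ⟨ada⟩ through Q, begin at {n0}:
  after a @ step 1: {n1}
  after d @ step 2: {n2}
  after a @ step 3: ∅ (Q stuck)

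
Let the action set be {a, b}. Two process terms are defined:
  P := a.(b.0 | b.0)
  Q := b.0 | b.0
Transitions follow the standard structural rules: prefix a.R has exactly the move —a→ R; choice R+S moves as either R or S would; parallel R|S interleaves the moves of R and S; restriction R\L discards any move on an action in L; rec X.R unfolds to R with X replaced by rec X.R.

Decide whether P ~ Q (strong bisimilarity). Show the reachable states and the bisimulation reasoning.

P's transition system — 5 states:
  u0 = a.(b.0 | b.0) has moves --a--▸ u1
  u1 = b.0 | b.0 has moves --b--▸ u2, --b--▸ u3
  u2 = 0 | b.0 has moves --b--▸ u4
  u3 = b.0 | 0 has moves --b--▸ u4
  u4 = 0 | 0 has moves stopped
Q's transition system — 4 states:
  v0 = b.0 | b.0 has moves --b--▸ v1, --b--▸ v2
  v1 = 0 | b.0 has moves --b--▸ v3
  v2 = b.0 | 0 has moves --b--▸ v3
  v3 = 0 | 0 has moves stopped
Partition-refinement fixed point:
  B0 = {u0}
  B1 = {u1, v0}
  B2 = {u2, u3, v1, v2}
  B3 = {u4, v3}
u0 ∈ B0, v0 ∈ B1 → different blocks

P ≁ Q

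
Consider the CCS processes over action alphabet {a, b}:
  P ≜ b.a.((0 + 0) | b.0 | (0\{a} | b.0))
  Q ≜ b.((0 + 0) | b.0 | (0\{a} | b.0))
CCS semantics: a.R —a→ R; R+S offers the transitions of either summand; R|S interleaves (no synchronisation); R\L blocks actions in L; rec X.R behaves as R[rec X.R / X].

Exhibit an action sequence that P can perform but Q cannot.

ba

LTS(P): 6 reachable states
  u0 = b.a.((0 + 0) | b.0 | (0\{a} | b.0)) :: ··b··> u1
  u1 = a.((0 + 0) | b.0 | (0\{a} | b.0)) :: ··a··> u2
  u2 = (0 + 0) | b.0 | (0\{a} | b.0) :: ··b··> u3, ··b··> u4
  u3 = (0 + 0) | 0 | (0\{a} | b.0) :: ··b··> u5
  u4 = (0 + 0) | b.0 | (0\{a} | 0) :: ··b··> u5
  u5 = (0 + 0) | 0 | (0\{a} | 0) :: (no moves)
LTS(Q): 5 reachable states
  v0 = b.((0 + 0) | b.0 | (0\{a} | b.0)) :: ··b··> v1
  v1 = (0 + 0) | b.0 | (0\{a} | b.0) :: ··b··> v2, ··b··> v3
  v2 = (0 + 0) | 0 | (0\{a} | b.0) :: ··b··> v4
  v3 = (0 + 0) | b.0 | (0\{a} | 0) :: ··b··> v4
  v4 = (0 + 0) | 0 | (0\{a} | 0) :: (no moves)
Executing ba from P (initial set {u0}):
  step 1 (b): {u1}
  step 2 (a): {u2}
  ✓ P
Executing ba from Q (initial set {v0}):
  step 1 (b): {v1}
  step 2 (a): ∅  — Q cannot continue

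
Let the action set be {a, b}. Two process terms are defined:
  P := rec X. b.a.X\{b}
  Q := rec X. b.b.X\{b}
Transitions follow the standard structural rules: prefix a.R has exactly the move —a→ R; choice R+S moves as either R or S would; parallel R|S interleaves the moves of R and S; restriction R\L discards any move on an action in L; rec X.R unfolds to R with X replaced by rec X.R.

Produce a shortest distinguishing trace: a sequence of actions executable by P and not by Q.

P's transition system — 3 states:
  u0 = rec X. b.a.X\{b} :: ··b··> u1
  u1 = a.(rec X. b.a.X\{b})\{b} :: ··a··> u2
  u2 = (rec X. b.a.X\{b})\{b} :: deadlocked
Q's transition system — 3 states:
  v0 = rec X. b.b.X\{b} :: ··b··> v1
  v1 = b.(rec X. b.b.X\{b})\{b} :: ··b··> v2
  v2 = (rec X. b.b.X\{b})\{b} :: deadlocked
Trace ⟨ba⟩ through P, begin at {u0}:
  step 1 (b): {u1}
  step 2 (a): {u2}
  ✓ P
Trace ⟨ba⟩ through Q, begin at {v0}:
  step 1 (b): {v1}
  step 2 (a): no successor for Q

ba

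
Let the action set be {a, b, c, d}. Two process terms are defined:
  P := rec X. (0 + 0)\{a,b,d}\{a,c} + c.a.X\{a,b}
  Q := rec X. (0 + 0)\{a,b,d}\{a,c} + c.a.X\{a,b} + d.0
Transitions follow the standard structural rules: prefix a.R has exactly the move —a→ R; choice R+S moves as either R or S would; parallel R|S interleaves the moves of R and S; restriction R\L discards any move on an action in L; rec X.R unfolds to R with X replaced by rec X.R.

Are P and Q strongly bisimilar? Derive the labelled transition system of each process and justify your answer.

Reachable graph of P (4 states):
  u0 = rec X. (0 + 0)\{a,b,d}\{a,c} + c.a.X\{a,b} → -c-> u1
  u1 = a.(rec X. (0 + 0)\{a,b,d}\{a,c} + c.a.X\{a,b})\{a,b} → -a-> u2
  u2 = (rec X. (0 + 0)\{a,b,d}\{a,c} + c.a.X\{a,b})\{a,b} → -c-> u3
  u3 = (a.(rec X. (0 + 0)\{a,b,d}\{a,c} + c.a.X\{a,b})\{a,b})\{a,b} → stopped
Reachable graph of Q (6 states):
  v0 = rec X. (0 + 0)\{a,b,d}\{a,c} + c.a.X\{a,b} + d.0 → -c-> v1, -d-> v2
  v1 = a.(rec X. (0 + 0)\{a,b,d}\{a,c} + c.a.X\{a,b} + d.0)\{a,b} → -a-> v3
  v2 = 0 → stopped
  v3 = (rec X. (0 + 0)\{a,b,d}\{a,c} + c.a.X\{a,b} + d.0)\{a,b} → -c-> v4, -d-> v5
  v4 = (a.(rec X. (0 + 0)\{a,b,d}\{a,c} + c.a.X\{a,b} + d.0)\{a,b})\{a,b} → stopped
  v5 = 0\{a,b} → stopped
Partition-refinement fixed point:
  B0 = {u0}
  B1 = {u1}
  B2 = {u2}
  B3 = {u3, v2, v4, v5}
  B4 = {v0}
  B5 = {v1}
  B6 = {v3}
u0 ∈ B0, v0 ∈ B4 → different blocks

P ≁ Q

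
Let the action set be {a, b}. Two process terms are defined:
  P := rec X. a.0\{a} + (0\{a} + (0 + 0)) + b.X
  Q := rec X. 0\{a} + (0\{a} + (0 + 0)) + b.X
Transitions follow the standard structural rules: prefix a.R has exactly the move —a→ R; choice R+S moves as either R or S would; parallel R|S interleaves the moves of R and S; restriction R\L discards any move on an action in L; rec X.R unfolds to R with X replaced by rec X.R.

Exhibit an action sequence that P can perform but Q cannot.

Reachable graph of P (2 states):
  s0 = rec X. a.0\{a} + (0\{a} + (0 + 0)) + b.X | -a-> s1, -b-> s0
  s1 = 0\{a} | ∅
Reachable graph of Q (1 states):
  t0 = rec X. 0\{a} + (0\{a} + (0 + 0)) + b.X | -b-> t0
Executing a from P (initial set {s0}):
  step 1 (a): {s1}
  P completes σ.
Executing a from Q (initial set {t0}):
  step 1 (a): ∅  — Q cannot continue

a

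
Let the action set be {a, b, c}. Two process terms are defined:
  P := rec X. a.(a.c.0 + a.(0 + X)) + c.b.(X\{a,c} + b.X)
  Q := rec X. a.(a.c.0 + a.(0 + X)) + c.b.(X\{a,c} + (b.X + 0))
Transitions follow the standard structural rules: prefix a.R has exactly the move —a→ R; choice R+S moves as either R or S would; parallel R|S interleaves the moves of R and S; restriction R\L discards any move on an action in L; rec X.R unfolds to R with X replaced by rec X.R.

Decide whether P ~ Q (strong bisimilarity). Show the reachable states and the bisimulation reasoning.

bisimilar

LTS(P): 7 reachable states
  p0 = rec X. a.(a.c.0 + a.(0 + X)) + c.b.(X\{a,c} + b.X) :: —a→ p1, —c→ p2
  p1 = a.c.0 + a.(0 + (rec X. a.(a.c.0 + a.(0 + X)) + c.b.(X\{a,c} + b.X))) :: —a→ p3, —a→ p4
  p2 = b.((rec X. a.(a.c.0 + a.(0 + X)) + c.b.(X\{a,c} + b.X))\{a,c} + b.(rec X. a.(a.c.0 + a.(0 + X)) + c.b.(X\{a,c} + b.X))) :: —b→ p5
  p3 = 0 + (rec X. a.(a.c.0 + a.(0 + X)) + c.b.(X\{a,c} + b.X)) :: —a→ p1, —c→ p2
  p4 = c.0 :: —c→ p6
  p5 = (rec X. a.(a.c.0 + a.(0 + X)) + c.b.(X\{a,c} + b.X))\{a,c} + b.(rec X. a.(a.c.0 + a.(0 + X)) + c.b.(X\{a,c} + b.X)) :: —b→ p0
  p6 = 0 :: ·
LTS(Q): 7 reachable states
  q0 = rec X. a.(a.c.0 + a.(0 + X)) + c.b.(X\{a,c} + (b.X + 0)) :: —a→ q1, —c→ q2
  q1 = a.c.0 + a.(0 + (rec X. a.(a.c.0 + a.(0 + X)) + c.b.(X\{a,c} + (b.X + 0)))) :: —a→ q3, —a→ q4
  q2 = b.((rec X. a.(a.c.0 + a.(0 + X)) + c.b.(X\{a,c} + (b.X + 0)))\{a,c} + (b.(rec X. a.(a.c.0 + a.(0 + X)) + c.b.(X\{a,c} + (b.X + 0))) + 0)) :: —b→ q5
  q3 = 0 + (rec X. a.(a.c.0 + a.(0 + X)) + c.b.(X\{a,c} + (b.X + 0))) :: —a→ q1, —c→ q2
  q4 = c.0 :: —c→ q6
  q5 = (rec X. a.(a.c.0 + a.(0 + X)) + c.b.(X\{a,c} + (b.X + 0)))\{a,c} + (b.(rec X. a.(a.c.0 + a.(0 + X)) + c.b.(X\{a,c} + (b.X + 0))) + 0) :: —b→ q0
  q6 = 0 :: ·
Coarsest stable partition (strong bisimilarity classes):
  B0 = {p0, p3, q0, q3}
  B1 = {p1, q1}
  B2 = {p2, q2}
  B3 = {p5, q5}
  B4 = {p4, q4}
  B5 = {p6, q6}
p0 ∈ B0, q0 ∈ B0 → same block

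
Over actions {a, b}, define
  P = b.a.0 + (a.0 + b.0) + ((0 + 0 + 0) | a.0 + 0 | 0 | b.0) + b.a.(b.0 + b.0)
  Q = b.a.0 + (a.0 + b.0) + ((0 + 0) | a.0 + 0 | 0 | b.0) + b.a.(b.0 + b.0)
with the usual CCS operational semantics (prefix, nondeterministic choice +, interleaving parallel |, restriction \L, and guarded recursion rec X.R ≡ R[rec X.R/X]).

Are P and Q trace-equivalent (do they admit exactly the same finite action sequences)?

traces(P) = traces(Q)

P's transition system — 7 states:
  p0 = b.a.0 + (a.0 + b.0) + ((0 + 0 + 0) | a.0 + 0 | 0 | b.0) + b.a.(b.0 + b.0) | =a=> p1, =a=> p2, =b=> p2, =b=> p3, =b=> p4, =b=> p5
  p1 = (0 + 0 + 0) | 0 | stopped
  p2 = 0 | stopped
  p3 = 0 | 0 | 0 | stopped
  p4 = a.(b.0 + b.0) | =a=> p6
  p5 = a.0 | =a=> p2
  p6 = b.0 + b.0 | =b=> p2
Q's transition system — 7 states:
  q0 = b.a.0 + (a.0 + b.0) + ((0 + 0) | a.0 + 0 | 0 | b.0) + b.a.(b.0 + b.0) | =a=> q1, =a=> q2, =b=> q2, =b=> q3, =b=> q4, =b=> q5
  q1 = (0 + 0) | 0 | stopped
  q2 = 0 | stopped
  q3 = 0 | 0 | 0 | stopped
  q4 = a.(b.0 + b.0) | =a=> q6
  q5 = a.0 | =a=> q2
  q6 = b.0 + b.0 | =b=> q2
Coarsest stable partition (strong bisimilarity classes):
  B0 = {p0, q0}
  B1 = {p1, p2, p3, q1, q2, q3}
  B2 = {p5, q5}
  B3 = {p4, q4}
  B4 = {p6, q6}
p0 ∈ B0, q0 ∈ B0 → same block
Bisimilar ⇒ trace-equivalent.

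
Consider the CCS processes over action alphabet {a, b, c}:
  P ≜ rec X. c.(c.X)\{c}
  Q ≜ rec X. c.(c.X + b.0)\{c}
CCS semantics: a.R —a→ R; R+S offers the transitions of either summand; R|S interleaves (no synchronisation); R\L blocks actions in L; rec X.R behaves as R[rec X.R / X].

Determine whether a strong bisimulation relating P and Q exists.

P ≁ Q

P's transition system — 2 states:
  p0 = rec X. c.(c.X)\{c} has moves =c=> p1
  p1 = (c.(rec X. c.(c.X)\{c}))\{c} has moves stopped
Q's transition system — 3 states:
  q0 = rec X. c.(c.X + b.0)\{c} has moves =c=> q1
  q1 = (c.(rec X. c.(c.X + b.0)\{c}) + b.0)\{c} has moves =b=> q2
  q2 = 0\{c} has moves stopped
Coarsest stable partition (strong bisimilarity classes):
  B0 = {p0}
  B1 = {p1, q2}
  B2 = {q0}
  B3 = {q1}
p0 ∈ B0, q0 ∈ B2 → different blocks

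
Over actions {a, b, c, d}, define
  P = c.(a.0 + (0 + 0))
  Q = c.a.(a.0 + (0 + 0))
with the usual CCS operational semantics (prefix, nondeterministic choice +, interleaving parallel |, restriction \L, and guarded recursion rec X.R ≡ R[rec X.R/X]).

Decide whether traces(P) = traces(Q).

Reachable graph of P (3 states):
  u0 = c.(a.0 + (0 + 0)) ⊢ ··c··> u1
  u1 = a.0 + (0 + 0) ⊢ ··a··> u2
  u2 = 0 ⊢ deadlocked
Reachable graph of Q (4 states):
  v0 = c.a.(a.0 + (0 + 0)) ⊢ ··c··> v1
  v1 = a.(a.0 + (0 + 0)) ⊢ ··a··> v2
  v2 = a.0 + (0 + 0) ⊢ ··a··> v3
  v3 = 0 ⊢ deadlocked
Trace ⟨caa⟩ through Q, begin at {v0}:
  [1] c ⇒ {v1}
  [2] a ⇒ {v2}
  [3] a ⇒ {v3}
  ✓ Q
Trace ⟨caa⟩ through P, begin at {u0}:
  [1] c ⇒ {u1}
  [2] a ⇒ {u2}
  [3] a ⇒ ∅ (P stuck)

traces(P) ≠ traces(Q) — witness ⟨caa⟩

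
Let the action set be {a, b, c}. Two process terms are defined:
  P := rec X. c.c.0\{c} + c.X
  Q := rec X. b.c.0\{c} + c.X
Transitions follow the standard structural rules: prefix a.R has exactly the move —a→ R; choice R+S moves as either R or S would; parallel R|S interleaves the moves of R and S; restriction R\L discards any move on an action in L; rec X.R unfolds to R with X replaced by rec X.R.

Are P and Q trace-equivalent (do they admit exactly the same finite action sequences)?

P's transition system — 3 states:
  m0 = rec X. c.c.0\{c} + c.X :: —c→ m0, —c→ m1
  m1 = c.0\{c} :: —c→ m2
  m2 = 0\{c} :: ·
Q's transition system — 3 states:
  n0 = rec X. b.c.0\{c} + c.X :: —b→ n1, —c→ n0
  n1 = c.0\{c} :: —c→ n2
  n2 = 0\{c} :: ·
Run σ = ⟨b⟩ on Q: start {n0}
  [1] b ⇒ {n1}
  Q completes σ.
Run σ = ⟨b⟩ on P: start {m0}
  [1] b ⇒ no successor for P

NO — witness ⟨b⟩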